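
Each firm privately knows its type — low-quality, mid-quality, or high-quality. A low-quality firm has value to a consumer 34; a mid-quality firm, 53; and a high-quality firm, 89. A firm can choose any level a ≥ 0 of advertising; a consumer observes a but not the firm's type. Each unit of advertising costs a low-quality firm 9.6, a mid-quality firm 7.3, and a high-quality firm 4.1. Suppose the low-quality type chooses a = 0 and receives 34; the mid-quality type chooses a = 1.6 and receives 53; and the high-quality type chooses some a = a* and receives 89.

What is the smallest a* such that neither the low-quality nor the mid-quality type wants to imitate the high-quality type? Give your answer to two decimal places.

Low-quality type (on-path payoff 34) won't mimic when 34 ≥ 89 − 9.6·a*, i.e. a* ≥ 5.73.
Mid-quality type (on-path payoff 53 − 7.3×1.6 = 41.32) won't mimic when 41.32 ≥ 89 − 7.3·a*, i.e. a* ≥ 6.53.
Both must hold, so a* = max(5.73, 6.53) = 6.53. The mid-quality type's constraint binds.

6.53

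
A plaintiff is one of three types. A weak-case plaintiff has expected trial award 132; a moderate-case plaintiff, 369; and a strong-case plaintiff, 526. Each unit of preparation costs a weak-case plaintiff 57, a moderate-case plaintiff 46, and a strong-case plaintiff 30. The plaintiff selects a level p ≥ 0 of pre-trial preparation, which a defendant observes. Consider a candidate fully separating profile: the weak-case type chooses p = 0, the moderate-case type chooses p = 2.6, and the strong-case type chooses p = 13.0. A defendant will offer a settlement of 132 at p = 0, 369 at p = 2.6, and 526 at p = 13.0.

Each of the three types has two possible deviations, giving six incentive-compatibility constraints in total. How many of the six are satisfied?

Strong-case (own payoff 526 − 30×13.0 = 136): to p=0 gives 132 → no gain ✓; to p=2.6 gives 369 − 30×2.6 = 291 → profitable ✗.
Weak-case (own payoff 132): to p=2.6 gives 369 − 57×2.6 = 220.8 → profitable ✗; to p=13.0 gives 526 − 57×13.0 = -215 → no gain ✓.
Moderate-case (own payoff 369 − 46×2.6 = 249.4): to p=0 gives 132 → no gain ✓; to p=13.0 gives 526 − 46×13.0 = -72 → no gain ✓.
4 of the 6 constraints hold; not an equilibrium.

4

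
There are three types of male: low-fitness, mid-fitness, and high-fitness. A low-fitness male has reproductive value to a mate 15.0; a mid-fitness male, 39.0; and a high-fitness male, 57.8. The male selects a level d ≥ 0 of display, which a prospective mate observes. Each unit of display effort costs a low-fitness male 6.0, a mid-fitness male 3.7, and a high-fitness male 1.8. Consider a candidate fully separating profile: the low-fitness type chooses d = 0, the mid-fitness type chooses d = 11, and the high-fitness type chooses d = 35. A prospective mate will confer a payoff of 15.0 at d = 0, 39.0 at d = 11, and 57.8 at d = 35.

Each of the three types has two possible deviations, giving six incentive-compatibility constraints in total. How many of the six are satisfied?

Mid-fitness (own payoff 39.0 − 3.7×11 = -1.7): to d=0 gives 15.0 → profitable ✗; to d=35 gives 57.8 − 3.7×35 = -71.7 → no gain ✓.
Low-fitness (own payoff 15.0): to d=11 gives 39.0 − 6.0×11 = -27 → no gain ✓; to d=35 gives 57.8 − 6.0×35 = -152.2 → no gain ✓.
High-fitness (own payoff 57.8 − 1.8×35 = -5.2): to d=0 gives 15.0 → profitable ✗; to d=11 gives 39.0 − 1.8×11 = 19.2 → profitable ✗.
3 of the 6 constraints hold; not an equilibrium.

3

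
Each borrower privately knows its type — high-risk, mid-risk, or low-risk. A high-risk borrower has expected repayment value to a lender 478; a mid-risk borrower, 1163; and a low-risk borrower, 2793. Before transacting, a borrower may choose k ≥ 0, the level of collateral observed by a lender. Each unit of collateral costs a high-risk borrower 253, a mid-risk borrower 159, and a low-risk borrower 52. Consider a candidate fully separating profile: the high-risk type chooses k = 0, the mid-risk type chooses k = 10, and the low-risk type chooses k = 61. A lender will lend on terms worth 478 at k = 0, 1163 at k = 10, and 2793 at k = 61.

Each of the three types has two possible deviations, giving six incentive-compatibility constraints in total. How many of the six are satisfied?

3

High-risk (own payoff 478): to k=10 gives 1163 − 253×10 = -1367 → no gain ✓; to k=61 gives 2793 − 253×61 = -12640 → no gain ✓.
Mid-risk (own payoff 1163 − 159×10 = -427): to k=0 gives 478 → profitable ✗; to k=61 gives 2793 − 159×61 = -6906 → no gain ✓.
Low-risk (own payoff 2793 − 52×61 = -379): to k=0 gives 478 → profitable ✗; to k=10 gives 1163 − 52×10 = 643 → profitable ✗.
3 of the 6 constraints hold; not an equilibrium.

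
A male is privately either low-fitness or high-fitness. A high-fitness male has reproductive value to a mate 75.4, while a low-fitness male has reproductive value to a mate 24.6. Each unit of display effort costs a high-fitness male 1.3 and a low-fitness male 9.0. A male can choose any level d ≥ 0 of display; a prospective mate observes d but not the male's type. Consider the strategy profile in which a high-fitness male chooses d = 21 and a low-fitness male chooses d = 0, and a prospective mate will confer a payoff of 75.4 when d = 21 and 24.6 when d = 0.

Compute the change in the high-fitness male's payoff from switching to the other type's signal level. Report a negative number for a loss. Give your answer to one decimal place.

Playing d = 21 the high-fitness male receives 75.4 − 1.3 × 21 = 48.1.
Deviating to d = 0 yields 24.6 instead.
Gain from deviating: 24.6 − 48.1 = -23.5.
The gain is negative, so the high-fitness type's incentive-compatibility constraint is satisfied.

-23.5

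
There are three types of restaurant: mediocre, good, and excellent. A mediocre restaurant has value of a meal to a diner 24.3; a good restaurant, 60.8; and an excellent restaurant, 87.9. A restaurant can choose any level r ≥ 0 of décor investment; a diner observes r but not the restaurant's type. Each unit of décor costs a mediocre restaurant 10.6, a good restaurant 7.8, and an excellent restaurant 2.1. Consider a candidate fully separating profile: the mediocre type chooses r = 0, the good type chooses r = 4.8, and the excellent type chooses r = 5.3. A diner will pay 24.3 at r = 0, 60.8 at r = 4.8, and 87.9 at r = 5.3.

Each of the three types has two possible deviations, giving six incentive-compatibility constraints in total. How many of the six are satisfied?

Good (own payoff 60.8 − 7.8×4.8 = 23.36): to r=0 gives 24.3 → profitable ✗; to r=5.3 gives 87.9 − 7.8×5.3 = 46.56 → profitable ✗.
Mediocre (own payoff 24.3): to r=4.8 gives 60.8 − 10.6×4.8 = 9.92 → no gain ✓; to r=5.3 gives 87.9 − 10.6×5.3 = 31.72 → profitable ✗.
Excellent (own payoff 87.9 − 2.1×5.3 = 76.77): to r=0 gives 24.3 → no gain ✓; to r=4.8 gives 60.8 − 2.1×4.8 = 50.72 → no gain ✓.
3 of the 6 constraints hold; not an equilibrium.

3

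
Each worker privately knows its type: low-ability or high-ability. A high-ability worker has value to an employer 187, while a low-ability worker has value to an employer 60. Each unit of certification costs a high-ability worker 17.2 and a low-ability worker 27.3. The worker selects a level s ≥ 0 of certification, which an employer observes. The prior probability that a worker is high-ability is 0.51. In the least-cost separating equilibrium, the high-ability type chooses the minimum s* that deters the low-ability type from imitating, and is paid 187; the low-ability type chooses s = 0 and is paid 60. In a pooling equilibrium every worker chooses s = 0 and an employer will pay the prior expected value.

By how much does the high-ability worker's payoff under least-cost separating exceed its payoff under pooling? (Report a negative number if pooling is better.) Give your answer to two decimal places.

-17.78

Least-cost separating signal: s* solves 60 = 187 − 27.3·s*, so s* = (187 − 60)/27.3 ≈ 4.6520.
High-ability type's separating payoff: 187 − 17.2 × s* = 187 − 17.2 × (187 − 60)/27.3 = 187 − 2184.4/27.3 ≈ 106.9853.
Pooling payoff: 0.51 × 187 + 0.49 × 60 = 124.77.
Difference: 106.9853 − 124.77 = -17.7847, i.e. -17.78 to two decimal places.
The high-ability type would prefer the pooling outcome.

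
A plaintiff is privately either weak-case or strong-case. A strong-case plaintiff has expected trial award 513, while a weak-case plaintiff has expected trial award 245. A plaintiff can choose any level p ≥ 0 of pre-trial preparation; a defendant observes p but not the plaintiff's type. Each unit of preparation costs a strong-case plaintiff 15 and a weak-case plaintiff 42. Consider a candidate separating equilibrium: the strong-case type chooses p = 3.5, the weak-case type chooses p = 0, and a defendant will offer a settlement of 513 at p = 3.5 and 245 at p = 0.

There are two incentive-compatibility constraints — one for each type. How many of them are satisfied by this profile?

1

Weak-case type: stay at 0 → 245; mimic → 513 − 42 × 3.5 = 366. IC fails (245 < 366).
Strong-case type: signal → 513 − 15 × 3.5 = 460.5; deviate to 0 → 245. IC holds (460.5 ≥ 245).
1 of 2 constraints hold, so this profile is not an equilibrium.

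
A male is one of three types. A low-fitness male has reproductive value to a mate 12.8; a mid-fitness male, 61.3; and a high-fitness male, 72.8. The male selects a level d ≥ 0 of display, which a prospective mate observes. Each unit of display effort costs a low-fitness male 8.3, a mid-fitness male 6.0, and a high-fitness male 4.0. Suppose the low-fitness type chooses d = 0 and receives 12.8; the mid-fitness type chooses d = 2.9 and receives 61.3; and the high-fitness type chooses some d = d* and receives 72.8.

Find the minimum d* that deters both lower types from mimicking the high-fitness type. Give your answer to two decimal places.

Mid-fitness type (on-path payoff 61.3 − 6.0×2.9 = 43.9) won't mimic when 43.9 ≥ 72.8 − 6.0·d*, i.e. d* ≥ 4.82.
Low-fitness type (on-path payoff 12.8) won't mimic when 12.8 ≥ 72.8 − 8.3·d*, i.e. d* ≥ 7.23.
Both must hold, so d* = max(7.23, 4.82) = 7.23. The low-fitness type's constraint binds.

7.23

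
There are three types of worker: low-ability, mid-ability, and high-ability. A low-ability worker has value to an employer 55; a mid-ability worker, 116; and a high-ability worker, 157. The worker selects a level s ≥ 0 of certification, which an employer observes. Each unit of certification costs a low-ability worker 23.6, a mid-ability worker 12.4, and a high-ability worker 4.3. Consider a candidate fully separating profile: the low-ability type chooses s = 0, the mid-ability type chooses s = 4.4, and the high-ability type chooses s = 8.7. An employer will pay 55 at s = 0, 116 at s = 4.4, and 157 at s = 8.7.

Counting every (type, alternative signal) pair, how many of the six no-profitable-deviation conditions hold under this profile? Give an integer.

6

High-ability (own payoff 157 − 4.3×8.7 = 119.59): to s=0 gives 55 → no gain ✓; to s=4.4 gives 116 − 4.3×4.4 = 97.08 → no gain ✓.
Mid-ability (own payoff 116 − 12.4×4.4 = 61.44): to s=0 gives 55 → no gain ✓; to s=8.7 gives 157 − 12.4×8.7 = 49.12 → no gain ✓.
Low-ability (own payoff 55): to s=4.4 gives 116 − 23.6×4.4 = 12.16 → no gain ✓; to s=8.7 gives 157 − 23.6×8.7 = -48.32 → no gain ✓.
6 of the 6 constraints hold; this profile is a separating equilibrium.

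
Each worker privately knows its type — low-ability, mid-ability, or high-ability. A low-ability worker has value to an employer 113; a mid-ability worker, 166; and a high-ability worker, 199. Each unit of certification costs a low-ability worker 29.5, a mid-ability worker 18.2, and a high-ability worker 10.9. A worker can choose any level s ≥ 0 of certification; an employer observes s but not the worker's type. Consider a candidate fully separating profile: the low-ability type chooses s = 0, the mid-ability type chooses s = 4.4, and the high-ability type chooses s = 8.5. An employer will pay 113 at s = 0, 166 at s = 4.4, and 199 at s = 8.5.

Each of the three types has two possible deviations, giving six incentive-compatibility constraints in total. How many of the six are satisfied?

Low-ability (own payoff 113): to s=4.4 gives 166 − 29.5×4.4 = 36.2 → no gain ✓; to s=8.5 gives 199 − 29.5×8.5 = -51.75 → no gain ✓.
Mid-ability (own payoff 166 − 18.2×4.4 = 85.92): to s=0 gives 113 → profitable ✗; to s=8.5 gives 199 − 18.2×8.5 = 44.3 → no gain ✓.
High-ability (own payoff 199 − 10.9×8.5 = 106.35): to s=0 gives 113 → profitable ✗; to s=4.4 gives 166 − 10.9×4.4 = 118.04 → profitable ✗.
3 of the 6 constraints hold; not an equilibrium.

3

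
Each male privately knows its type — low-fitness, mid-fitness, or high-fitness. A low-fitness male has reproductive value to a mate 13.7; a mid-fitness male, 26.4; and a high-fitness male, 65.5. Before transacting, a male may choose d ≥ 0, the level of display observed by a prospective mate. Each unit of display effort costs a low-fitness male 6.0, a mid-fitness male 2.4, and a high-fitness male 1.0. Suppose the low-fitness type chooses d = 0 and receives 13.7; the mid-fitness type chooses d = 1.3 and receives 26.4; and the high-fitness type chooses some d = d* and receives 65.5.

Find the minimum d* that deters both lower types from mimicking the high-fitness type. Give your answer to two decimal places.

17.59

Low-fitness type (on-path payoff 13.7) won't mimic when 13.7 ≥ 65.5 − 6.0·d*, i.e. d* ≥ 8.63.
Mid-fitness type (on-path payoff 26.4 − 2.4×1.3 = 23.28) won't mimic when 23.28 ≥ 65.5 − 2.4·d*, i.e. d* ≥ 17.59.
Both must hold, so d* = max(8.63, 17.59) = 17.59. The mid-fitness type's constraint binds.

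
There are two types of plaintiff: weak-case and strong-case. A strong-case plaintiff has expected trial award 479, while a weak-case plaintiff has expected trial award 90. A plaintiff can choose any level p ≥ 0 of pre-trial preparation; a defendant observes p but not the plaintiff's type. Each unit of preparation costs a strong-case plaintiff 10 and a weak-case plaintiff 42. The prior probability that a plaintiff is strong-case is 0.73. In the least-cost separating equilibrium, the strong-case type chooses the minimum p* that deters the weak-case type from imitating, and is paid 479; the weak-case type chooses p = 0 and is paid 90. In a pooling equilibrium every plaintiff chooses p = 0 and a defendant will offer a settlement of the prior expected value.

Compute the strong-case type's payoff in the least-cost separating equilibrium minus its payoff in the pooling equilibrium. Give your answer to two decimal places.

Least-cost separating signal: p* solves 90 = 479 − 42·p*, so p* = (479 − 90)/42 ≈ 9.2619.
Strong-case type's separating payoff: 479 − 10 × p* = 479 − 10 × (479 − 90)/42 = 479 − 3890/42 ≈ 386.3810.
Pooling payoff: 0.73 × 479 + 0.27 × 90 = 373.97.
Difference: 386.3810 − 373.97 = 12.411, i.e. 12.41 to two decimal places.
The strong-case type prefers to separate.

12.41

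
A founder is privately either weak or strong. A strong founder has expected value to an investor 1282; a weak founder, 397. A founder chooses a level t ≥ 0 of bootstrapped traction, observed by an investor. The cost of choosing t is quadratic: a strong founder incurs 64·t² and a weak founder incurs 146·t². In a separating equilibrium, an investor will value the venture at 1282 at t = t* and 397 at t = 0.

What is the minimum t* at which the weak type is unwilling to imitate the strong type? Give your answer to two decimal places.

2.46

The weak type at t = 0 receives 397; imitating at t* yields 1282 − 146·t*².
Indifference: 397 = 1282 − 146·t*², so t*² = (1282 − 397) / 146 ≈ 6.0616.
t* = √6.0616 ≈ 2.46.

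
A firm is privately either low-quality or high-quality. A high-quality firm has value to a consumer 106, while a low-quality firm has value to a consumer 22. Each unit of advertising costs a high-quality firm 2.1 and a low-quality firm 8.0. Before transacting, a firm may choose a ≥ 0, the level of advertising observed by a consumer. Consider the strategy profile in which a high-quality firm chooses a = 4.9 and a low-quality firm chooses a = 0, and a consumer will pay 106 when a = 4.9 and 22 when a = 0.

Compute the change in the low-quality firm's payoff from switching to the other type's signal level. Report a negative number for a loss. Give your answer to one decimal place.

44.8

Playing a = 0 the low-quality firm receives 22.
Deviating to a = 4.9 brings payment 106 at cost 8.0 × 4.9 = 39.2, netting 66.8.
Gain from deviating: 66.8 − 22 = 44.8.
The gain is positive, so the low-quality type's incentive-compatibility constraint is violated — this profile is not a separating equilibrium.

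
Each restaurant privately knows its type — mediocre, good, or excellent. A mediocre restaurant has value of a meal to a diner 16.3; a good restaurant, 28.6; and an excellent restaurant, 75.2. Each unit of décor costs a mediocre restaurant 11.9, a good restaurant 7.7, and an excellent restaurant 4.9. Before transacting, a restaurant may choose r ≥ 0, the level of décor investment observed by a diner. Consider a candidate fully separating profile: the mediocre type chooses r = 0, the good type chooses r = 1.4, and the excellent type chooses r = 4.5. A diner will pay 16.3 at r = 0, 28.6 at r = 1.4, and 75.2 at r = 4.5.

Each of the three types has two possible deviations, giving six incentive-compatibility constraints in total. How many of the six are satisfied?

Mediocre (own payoff 16.3): to r=1.4 gives 28.6 − 11.9×1.4 = 11.94 → no gain ✓; to r=4.5 gives 75.2 − 11.9×4.5 = 21.65 → profitable ✗.
Good (own payoff 28.6 − 7.7×1.4 = 17.82): to r=0 gives 16.3 → no gain ✓; to r=4.5 gives 75.2 − 7.7×4.5 = 40.55 → profitable ✗.
Excellent (own payoff 75.2 − 4.9×4.5 = 53.15): to r=0 gives 16.3 → no gain ✓; to r=1.4 gives 28.6 − 4.9×1.4 = 21.74 → no gain ✓.
4 of the 6 constraints hold; not an equilibrium.

4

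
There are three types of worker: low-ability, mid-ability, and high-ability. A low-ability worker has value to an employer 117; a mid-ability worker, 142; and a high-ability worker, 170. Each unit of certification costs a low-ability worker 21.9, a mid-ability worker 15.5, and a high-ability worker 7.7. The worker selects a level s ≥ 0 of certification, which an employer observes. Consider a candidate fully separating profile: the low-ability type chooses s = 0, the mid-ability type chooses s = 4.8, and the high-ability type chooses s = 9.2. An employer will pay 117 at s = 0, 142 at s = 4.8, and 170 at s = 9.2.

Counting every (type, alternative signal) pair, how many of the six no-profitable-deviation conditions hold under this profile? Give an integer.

High-ability (own payoff 170 − 7.7×9.2 = 99.16): to s=0 gives 117 → profitable ✗; to s=4.8 gives 142 − 7.7×4.8 = 105.04 → profitable ✗.
Low-ability (own payoff 117): to s=4.8 gives 142 − 21.9×4.8 = 36.88 → no gain ✓; to s=9.2 gives 170 − 21.9×9.2 = -31.48 → no gain ✓.
Mid-ability (own payoff 142 − 15.5×4.8 = 67.6): to s=0 gives 117 → profitable ✗; to s=9.2 gives 170 − 15.5×9.2 = 27.4 → no gain ✓.
3 of the 6 constraints hold; not an equilibrium.

3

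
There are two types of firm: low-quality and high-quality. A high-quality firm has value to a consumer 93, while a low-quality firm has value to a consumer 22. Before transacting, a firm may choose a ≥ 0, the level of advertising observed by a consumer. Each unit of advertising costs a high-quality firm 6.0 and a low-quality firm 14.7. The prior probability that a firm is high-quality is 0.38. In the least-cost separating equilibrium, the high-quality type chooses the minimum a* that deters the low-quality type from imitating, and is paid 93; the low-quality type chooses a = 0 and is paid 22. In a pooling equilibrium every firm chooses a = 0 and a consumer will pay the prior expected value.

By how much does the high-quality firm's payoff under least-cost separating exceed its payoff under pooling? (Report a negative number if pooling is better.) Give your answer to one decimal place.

Least-cost separating signal: a* solves 22 = 93 − 14.7·a*, so a* = (93 − 22)/14.7 ≈ 4.8299.
High-quality type's separating payoff: 93 − 6.0 × a* = 93 − 6.0 × (93 − 22)/14.7 = 93 − 426/14.7 ≈ 64.020.
Pooling payoff: 0.38 × 93 + 0.62 × 22 = 48.98.
Difference: 64.020 − 48.98 = 15.04, i.e. 15.0 to one decimal place.
The high-quality type prefers to separate.

15.0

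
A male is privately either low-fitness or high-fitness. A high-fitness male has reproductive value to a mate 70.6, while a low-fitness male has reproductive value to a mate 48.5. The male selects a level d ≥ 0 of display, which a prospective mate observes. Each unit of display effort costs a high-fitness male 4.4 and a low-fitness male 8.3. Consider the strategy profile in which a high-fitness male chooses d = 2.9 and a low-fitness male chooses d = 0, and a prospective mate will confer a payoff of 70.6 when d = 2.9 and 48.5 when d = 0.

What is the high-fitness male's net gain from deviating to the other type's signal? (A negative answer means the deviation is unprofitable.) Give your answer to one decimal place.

-9.3

Playing d = 2.9 the high-fitness male receives 70.6 − 4.4 × 2.9 = 57.84.
Deviating to d = 0 yields 48.5 instead.
Gain from deviating: 48.5 − 57.84 = -9.34, i.e. -9.3 to one decimal place.
The gain is negative, so the high-fitness type's incentive-compatibility constraint is satisfied.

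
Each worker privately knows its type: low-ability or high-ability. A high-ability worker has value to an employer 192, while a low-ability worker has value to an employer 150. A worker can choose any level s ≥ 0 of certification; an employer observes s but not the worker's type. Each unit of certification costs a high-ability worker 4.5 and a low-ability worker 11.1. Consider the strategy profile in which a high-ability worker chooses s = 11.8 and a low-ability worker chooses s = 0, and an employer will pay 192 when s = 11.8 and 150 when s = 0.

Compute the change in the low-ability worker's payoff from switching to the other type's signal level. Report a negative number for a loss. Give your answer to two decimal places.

-88.98

Playing s = 0 the low-ability worker receives 150.
Deviating to s = 11.8 brings payment 192 at cost 11.1 × 11.8 = 130.98, netting 61.02.
Gain from deviating: 61.02 − 150 = -88.98.
The gain is negative, so the low-ability type's incentive-compatibility constraint is satisfied.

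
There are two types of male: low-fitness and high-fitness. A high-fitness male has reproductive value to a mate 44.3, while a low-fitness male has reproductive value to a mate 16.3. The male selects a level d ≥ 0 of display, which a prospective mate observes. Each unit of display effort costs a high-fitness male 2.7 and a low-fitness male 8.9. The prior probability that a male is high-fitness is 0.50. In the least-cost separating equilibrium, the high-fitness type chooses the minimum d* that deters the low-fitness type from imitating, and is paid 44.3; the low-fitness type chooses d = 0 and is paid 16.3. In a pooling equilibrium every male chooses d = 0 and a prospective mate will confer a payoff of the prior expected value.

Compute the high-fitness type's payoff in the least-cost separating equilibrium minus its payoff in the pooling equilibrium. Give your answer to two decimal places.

5.51

Least-cost separating signal: d* solves 16.3 = 44.3 − 8.9·d*, so d* = (44.3 − 16.3)/8.9 ≈ 3.1461.
High-fitness type's separating payoff: 44.3 − 2.7 × d* = 44.3 − 2.7 × (44.3 − 16.3)/8.9 = 44.3 − 75.6/8.9 ≈ 35.8056.
Pooling payoff: 0.50 × 44.3 + 0.50 × 16.3 = 30.3.
Difference: 35.8056 − 30.3 = 5.5056, i.e. 5.51 to two decimal places.
The high-fitness type prefers to separate.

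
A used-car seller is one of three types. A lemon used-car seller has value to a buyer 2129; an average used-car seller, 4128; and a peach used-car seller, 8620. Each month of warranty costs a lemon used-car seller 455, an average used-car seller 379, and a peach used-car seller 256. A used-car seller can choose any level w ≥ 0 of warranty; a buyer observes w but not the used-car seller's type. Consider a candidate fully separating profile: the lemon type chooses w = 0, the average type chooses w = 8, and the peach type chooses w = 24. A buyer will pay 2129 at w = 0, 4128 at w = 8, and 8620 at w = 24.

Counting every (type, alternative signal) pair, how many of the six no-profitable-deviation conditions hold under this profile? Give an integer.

5

Average (own payoff 4128 − 379×8 = 1096): to w=0 gives 2129 → profitable ✗; to w=24 gives 8620 − 379×24 = -476 → no gain ✓.
Lemon (own payoff 2129): to w=8 gives 4128 − 455×8 = 488 → no gain ✓; to w=24 gives 8620 − 455×24 = -2300 → no gain ✓.
Peach (own payoff 8620 − 256×24 = 2476): to w=0 gives 2129 → no gain ✓; to w=8 gives 4128 − 256×8 = 2080 → no gain ✓.
5 of the 6 constraints hold; not an equilibrium.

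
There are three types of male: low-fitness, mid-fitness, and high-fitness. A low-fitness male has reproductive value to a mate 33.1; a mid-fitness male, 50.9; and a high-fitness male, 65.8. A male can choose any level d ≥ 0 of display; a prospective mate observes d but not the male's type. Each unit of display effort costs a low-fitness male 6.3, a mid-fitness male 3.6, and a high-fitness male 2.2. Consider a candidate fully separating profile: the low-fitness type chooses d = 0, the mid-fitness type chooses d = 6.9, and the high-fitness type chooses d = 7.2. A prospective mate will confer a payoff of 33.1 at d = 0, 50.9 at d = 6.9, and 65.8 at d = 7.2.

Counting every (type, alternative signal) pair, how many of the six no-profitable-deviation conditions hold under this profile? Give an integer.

4

Mid-fitness (own payoff 50.9 − 3.6×6.9 = 26.06): to d=0 gives 33.1 → profitable ✗; to d=7.2 gives 65.8 − 3.6×7.2 = 39.88 → profitable ✗.
High-fitness (own payoff 65.8 − 2.2×7.2 = 49.96): to d=0 gives 33.1 → no gain ✓; to d=6.9 gives 50.9 − 2.2×6.9 = 35.72 → no gain ✓.
Low-fitness (own payoff 33.1): to d=6.9 gives 50.9 − 6.3×6.9 = 7.43 → no gain ✓; to d=7.2 gives 65.8 − 6.3×7.2 = 20.44 → no gain ✓.
4 of the 6 constraints hold; not an equilibrium.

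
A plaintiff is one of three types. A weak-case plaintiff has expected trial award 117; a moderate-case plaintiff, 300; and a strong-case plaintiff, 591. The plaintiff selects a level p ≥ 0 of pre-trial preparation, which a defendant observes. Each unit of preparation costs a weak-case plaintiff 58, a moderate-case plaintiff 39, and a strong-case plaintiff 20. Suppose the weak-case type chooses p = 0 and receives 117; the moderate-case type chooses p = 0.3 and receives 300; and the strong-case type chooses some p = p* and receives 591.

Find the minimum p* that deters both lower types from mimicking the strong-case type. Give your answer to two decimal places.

8.17

Moderate-case type (on-path payoff 300 − 39×0.3 = 288.3) won't mimic when 288.3 ≥ 591 − 39·p*, i.e. p* ≥ 7.76.
Weak-case type (on-path payoff 117) won't mimic when 117 ≥ 591 − 58·p*, i.e. p* ≥ 8.17.
Both must hold, so p* = max(8.17, 7.76) = 8.17. The weak-case type's constraint binds.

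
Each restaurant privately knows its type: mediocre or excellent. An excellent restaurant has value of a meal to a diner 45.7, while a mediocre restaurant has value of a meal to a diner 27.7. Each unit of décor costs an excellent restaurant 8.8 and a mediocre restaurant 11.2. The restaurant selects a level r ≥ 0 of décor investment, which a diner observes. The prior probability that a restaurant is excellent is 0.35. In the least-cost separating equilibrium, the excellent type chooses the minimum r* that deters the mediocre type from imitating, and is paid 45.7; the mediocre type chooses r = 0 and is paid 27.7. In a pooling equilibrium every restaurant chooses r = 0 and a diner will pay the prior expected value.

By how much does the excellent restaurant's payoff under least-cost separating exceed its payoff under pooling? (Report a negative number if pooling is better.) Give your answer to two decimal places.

Least-cost separating signal: r* solves 27.7 = 45.7 − 11.2·r*, so r* = (45.7 − 27.7)/11.2 ≈ 1.6071.
Excellent type's separating payoff: 45.7 − 8.8 × r* = 45.7 − 8.8 × (45.7 − 27.7)/11.2 = 45.7 − 158.4/11.2 ≈ 31.5571.
Pooling payoff: 0.35 × 45.7 + 0.65 × 27.7 = 34.
Difference: 31.5571 − 34 = -2.4429, i.e. -2.44 to two decimal places.
The excellent type would prefer the pooling outcome.

-2.44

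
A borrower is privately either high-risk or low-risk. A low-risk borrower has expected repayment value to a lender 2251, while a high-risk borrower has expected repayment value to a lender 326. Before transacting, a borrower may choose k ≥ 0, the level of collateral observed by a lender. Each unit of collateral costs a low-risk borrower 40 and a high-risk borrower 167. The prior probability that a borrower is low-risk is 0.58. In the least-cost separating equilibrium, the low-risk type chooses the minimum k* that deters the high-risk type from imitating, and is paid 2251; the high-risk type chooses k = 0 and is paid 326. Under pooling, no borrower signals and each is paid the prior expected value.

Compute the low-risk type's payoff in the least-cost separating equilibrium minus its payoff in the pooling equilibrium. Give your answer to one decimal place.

347.4

Least-cost separating signal: k* solves 326 = 2251 − 167·k*, so k* = (2251 − 326)/167 ≈ 11.5269.
Low-risk type's separating payoff: 2251 − 40 × k* = 2251 − 40 × (2251 − 326)/167 = 2251 − 77000/167 ≈ 1789.922.
Pooling payoff: 0.58 × 2251 + 0.42 × 326 = 1442.5.
Difference: 1789.922 − 1442.5 = 347.422, i.e. 347.4 to one decimal place.
The low-risk type prefers to separate.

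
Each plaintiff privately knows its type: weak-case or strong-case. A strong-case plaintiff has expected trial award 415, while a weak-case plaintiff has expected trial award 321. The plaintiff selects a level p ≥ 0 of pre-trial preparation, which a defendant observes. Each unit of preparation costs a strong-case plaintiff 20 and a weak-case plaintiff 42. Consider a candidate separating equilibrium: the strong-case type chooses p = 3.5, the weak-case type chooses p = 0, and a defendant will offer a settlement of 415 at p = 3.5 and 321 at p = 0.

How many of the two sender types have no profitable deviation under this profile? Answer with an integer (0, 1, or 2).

2

Strong-case type: signal → 415 − 20 × 3.5 = 345; deviate to 0 → 321. IC holds (345 ≥ 321).
Weak-case type: stay at 0 → 321; mimic → 415 − 42 × 3.5 = 268. IC holds (321 ≥ 268).
2 of 2 constraints hold, so this is a separating equilibrium.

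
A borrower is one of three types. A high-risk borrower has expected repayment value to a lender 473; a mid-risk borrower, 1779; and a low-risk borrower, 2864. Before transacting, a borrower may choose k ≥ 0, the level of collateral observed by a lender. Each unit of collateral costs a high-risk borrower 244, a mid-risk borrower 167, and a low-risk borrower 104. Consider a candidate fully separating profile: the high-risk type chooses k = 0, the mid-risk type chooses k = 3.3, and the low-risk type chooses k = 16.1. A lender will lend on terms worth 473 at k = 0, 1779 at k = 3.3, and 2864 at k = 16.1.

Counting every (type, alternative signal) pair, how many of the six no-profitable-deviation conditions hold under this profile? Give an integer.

Low-risk (own payoff 2864 − 104×16.1 = 1189.6): to k=0 gives 473 → no gain ✓; to k=3.3 gives 1779 − 104×3.3 = 1435.8 → profitable ✗.
Mid-risk (own payoff 1779 − 167×3.3 = 1227.9): to k=0 gives 473 → no gain ✓; to k=16.1 gives 2864 − 167×16.1 = 175.3 → no gain ✓.
High-risk (own payoff 473): to k=3.3 gives 1779 − 244×3.3 = 973.8 → profitable ✗; to k=16.1 gives 2864 − 244×16.1 = -1064.4 → no gain ✓.
4 of the 6 constraints hold; not an equilibrium.

4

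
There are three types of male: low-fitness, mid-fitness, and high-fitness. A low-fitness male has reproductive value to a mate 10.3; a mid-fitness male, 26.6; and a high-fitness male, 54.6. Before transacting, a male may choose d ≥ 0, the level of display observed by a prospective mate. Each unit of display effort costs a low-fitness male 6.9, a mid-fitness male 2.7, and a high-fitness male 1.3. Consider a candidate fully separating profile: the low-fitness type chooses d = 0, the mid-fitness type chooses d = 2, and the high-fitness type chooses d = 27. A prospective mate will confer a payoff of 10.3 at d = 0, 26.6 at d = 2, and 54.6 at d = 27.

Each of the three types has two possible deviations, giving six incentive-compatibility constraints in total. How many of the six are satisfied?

Mid-fitness (own payoff 26.6 − 2.7×2 = 21.2): to d=0 gives 10.3 → no gain ✓; to d=27 gives 54.6 − 2.7×27 = -18.3 → no gain ✓.
Low-fitness (own payoff 10.3): to d=2 gives 26.6 − 6.9×2 = 12.8 → profitable ✗; to d=27 gives 54.6 − 6.9×27 = -131.7 → no gain ✓.
High-fitness (own payoff 54.6 − 1.3×27 = 19.5): to d=0 gives 10.3 → no gain ✓; to d=2 gives 26.6 − 1.3×2 = 24 → profitable ✗.
4 of the 6 constraints hold; not an equilibrium.

4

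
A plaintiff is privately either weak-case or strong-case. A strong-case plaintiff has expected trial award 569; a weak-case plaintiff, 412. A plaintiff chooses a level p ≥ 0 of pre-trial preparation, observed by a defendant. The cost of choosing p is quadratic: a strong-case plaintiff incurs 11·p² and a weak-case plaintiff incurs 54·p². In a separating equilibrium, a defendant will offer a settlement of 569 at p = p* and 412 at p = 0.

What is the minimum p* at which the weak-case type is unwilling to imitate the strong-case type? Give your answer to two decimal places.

The weak-case type at p = 0 receives 412; imitating at p* yields 569 − 54·p*².
Indifference: 412 = 569 − 54·p*², so p*² = (569 − 412) / 54 ≈ 2.9074.
p* = √2.9074 ≈ 1.71.

1.71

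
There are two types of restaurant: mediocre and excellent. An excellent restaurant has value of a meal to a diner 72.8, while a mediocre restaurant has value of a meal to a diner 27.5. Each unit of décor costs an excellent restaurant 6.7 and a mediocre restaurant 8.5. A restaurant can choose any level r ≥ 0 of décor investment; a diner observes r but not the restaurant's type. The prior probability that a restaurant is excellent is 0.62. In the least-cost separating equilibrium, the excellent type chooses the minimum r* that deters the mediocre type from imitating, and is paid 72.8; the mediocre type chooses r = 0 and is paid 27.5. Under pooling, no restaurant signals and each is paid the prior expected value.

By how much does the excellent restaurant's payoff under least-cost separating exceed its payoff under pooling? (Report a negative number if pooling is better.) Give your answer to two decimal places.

-18.49

Least-cost separating signal: r* solves 27.5 = 72.8 − 8.5·r*, so r* = (72.8 − 27.5)/8.5 ≈ 5.3294.
Excellent type's separating payoff: 72.8 − 6.7 × r* = 72.8 − 6.7 × (72.8 − 27.5)/8.5 = 72.8 − 303.51/8.5 ≈ 37.0929.
Pooling payoff: 0.62 × 72.8 + 0.38 × 27.5 = 55.586.
Difference: 37.0929 − 55.586 = -18.4931, i.e. -18.49 to two decimal places.
The excellent type would prefer the pooling outcome.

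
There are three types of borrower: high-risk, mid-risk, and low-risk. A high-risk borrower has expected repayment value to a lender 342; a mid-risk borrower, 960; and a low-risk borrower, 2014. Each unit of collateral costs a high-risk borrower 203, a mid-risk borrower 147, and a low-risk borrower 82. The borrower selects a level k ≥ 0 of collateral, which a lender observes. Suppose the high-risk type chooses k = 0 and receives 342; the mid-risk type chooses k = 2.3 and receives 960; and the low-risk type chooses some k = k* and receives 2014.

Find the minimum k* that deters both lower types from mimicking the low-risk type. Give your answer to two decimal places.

9.47

High-risk type (on-path payoff 342) won't mimic when 342 ≥ 2014 − 203·k*, i.e. k* ≥ 8.24.
Mid-risk type (on-path payoff 960 − 147×2.3 = 621.9) won't mimic when 621.9 ≥ 2014 − 147·k*, i.e. k* ≥ 9.47.
Both must hold, so k* = max(8.24, 9.47) = 9.47. The mid-risk type's constraint binds.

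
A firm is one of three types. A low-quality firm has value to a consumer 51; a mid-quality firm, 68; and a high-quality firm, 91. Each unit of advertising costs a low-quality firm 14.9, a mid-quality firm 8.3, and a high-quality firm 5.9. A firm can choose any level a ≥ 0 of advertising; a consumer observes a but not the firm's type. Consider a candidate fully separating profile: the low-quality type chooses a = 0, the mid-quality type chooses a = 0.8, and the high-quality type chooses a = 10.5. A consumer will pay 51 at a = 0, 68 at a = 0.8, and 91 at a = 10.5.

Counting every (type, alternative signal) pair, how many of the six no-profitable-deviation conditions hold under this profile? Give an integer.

3

High-quality (own payoff 91 − 5.9×10.5 = 29.05): to a=0 gives 51 → profitable ✗; to a=0.8 gives 68 − 5.9×0.8 = 63.28 → profitable ✗.
Mid-quality (own payoff 68 − 8.3×0.8 = 61.36): to a=0 gives 51 → no gain ✓; to a=10.5 gives 91 − 8.3×10.5 = 3.85 → no gain ✓.
Low-quality (own payoff 51): to a=0.8 gives 68 − 14.9×0.8 = 56.08 → profitable ✗; to a=10.5 gives 91 − 14.9×10.5 = -65.45 → no gain ✓.
3 of the 6 constraints hold; not an equilibrium.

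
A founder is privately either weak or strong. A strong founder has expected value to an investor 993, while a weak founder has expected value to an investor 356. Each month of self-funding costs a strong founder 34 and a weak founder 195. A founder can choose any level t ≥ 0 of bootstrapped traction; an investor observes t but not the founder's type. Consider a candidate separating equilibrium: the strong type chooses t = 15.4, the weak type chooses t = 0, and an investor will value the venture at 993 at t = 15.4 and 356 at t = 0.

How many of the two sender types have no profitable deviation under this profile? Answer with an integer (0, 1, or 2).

2

Strong type: signal → 993 − 34 × 15.4 = 469.4; deviate to 0 → 356. IC holds (469.4 ≥ 356).
Weak type: stay at 0 → 356; mimic → 993 − 195 × 15.4 = -2010. IC holds (356 ≥ -2010).
2 of 2 constraints hold, so this is a separating equilibrium.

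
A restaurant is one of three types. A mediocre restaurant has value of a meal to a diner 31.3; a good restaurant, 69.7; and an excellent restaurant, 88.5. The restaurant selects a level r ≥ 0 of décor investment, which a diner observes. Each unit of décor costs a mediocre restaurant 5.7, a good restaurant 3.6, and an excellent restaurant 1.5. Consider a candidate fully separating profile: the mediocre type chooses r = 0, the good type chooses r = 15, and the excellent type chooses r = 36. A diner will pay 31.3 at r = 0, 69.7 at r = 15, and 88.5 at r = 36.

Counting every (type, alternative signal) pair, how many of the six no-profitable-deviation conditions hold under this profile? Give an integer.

4

Excellent (own payoff 88.5 − 1.5×36 = 34.5): to r=0 gives 31.3 → no gain ✓; to r=15 gives 69.7 − 1.5×15 = 47.2 → profitable ✗.
Mediocre (own payoff 31.3): to r=15 gives 69.7 − 5.7×15 = -15.8 → no gain ✓; to r=36 gives 88.5 − 5.7×36 = -116.7 → no gain ✓.
Good (own payoff 69.7 − 3.6×15 = 15.7): to r=0 gives 31.3 → profitable ✗; to r=36 gives 88.5 − 3.6×36 = -41.1 → no gain ✓.
4 of the 6 constraints hold; not an equilibrium.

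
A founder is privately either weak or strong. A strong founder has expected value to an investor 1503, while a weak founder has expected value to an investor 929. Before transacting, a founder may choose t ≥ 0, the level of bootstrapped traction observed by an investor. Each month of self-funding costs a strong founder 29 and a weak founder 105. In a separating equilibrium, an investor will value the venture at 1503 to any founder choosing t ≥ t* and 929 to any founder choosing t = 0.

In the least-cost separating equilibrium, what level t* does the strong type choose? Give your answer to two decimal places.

A weak founder choosing t = 0 receives 929.
Imitating at t* instead would pay 1503 at cost 105·t*, netting 1503 − 105·t*.
Indifference: 929 = 1503 − 105·t*, so t* = (1503 − 929) / 105 ≈ 5.47.
This is the weak type's binding incentive-compatibility constraint; any t ≥ 5.47 sustains separation on that side.

5.47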